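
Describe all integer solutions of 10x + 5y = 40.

Step 1: Compute gcd(10, 5) = 5.
Since 5 divides 40, solutions exist.

Step 2: Find a particular solution using extended Euclidean algorithm.
We get x₀ = 0, y₀ = 8.
Check: 10*0 + 5*8 = 40 = 40 ✓

Step 3: Write the general solution.
x = 0 + (5/5)t = 0 + 1t
y = 8 - (10/5)t = 8 - 2t
for any integer t.

x = 0 + 1t, y = 8 - 2t for integer t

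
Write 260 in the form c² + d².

We need to find integers c, d > 0 such that c² + d² = 260.
Trying c = 2: d² = 260 - 2² = 260 - 4 = 256
d = 16
Check: 2² + 16² = 4 + 256 = 260 ✓

260 = 2² + 16²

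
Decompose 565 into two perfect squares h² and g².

We need to find integers h, g > 0 such that h² + g² = 565.
Trying h = 6: g² = 565 - 6² = 565 - 36 = 529
g = 23
Check: 6² + 23² = 36 + 529 = 565 ✓

565 = 6² + 23²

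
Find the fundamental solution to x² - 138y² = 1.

We seek the smallest positive integers (x, y) with x² - 138y² = 1, i.e., x² = 138y² + 1.
Try successive y values:
y = 1: x² = 138·1² + 1 = 139, not a perfect square
y = 2: x² = 138·2² + 1 = 553, not a perfect square
y = 3: x² = 138·3² + 1 = 1243, not a perfect square
... continuing the search (or via continued fractions) ...
y = 4: x² = 138·4² + 1 = 2209, x = 47 ✓

Verify: 47² - 138·4² = 2209 - 2208 = 1 ✓

x = 47, y = 4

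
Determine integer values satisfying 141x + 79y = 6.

Step 1: Check solvability.
gcd(141, 79) = 1
Since 1 divides 6, solutions exist.

Step 2: Apply extended Euclidean algorithm to find gcd.
We find integers such that 141*x0 + 79*y0 = 1

Step 3: Scale the particular solution.
Multiply by 6/1 = 6:
x = -84, y = 150

Step 4: Verify.
141*(-84) + 79*(150) = 6 = 6 ✓

x = -84, y = 150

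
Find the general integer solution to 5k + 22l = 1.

Step 1: Compute gcd(5, 22) = 1.
Since 1 divides 1, solutions exist.

Step 2: Find a particular solution using extended Euclidean algorithm.
We get k₀ = 9, l₀ = -2.
Check: 5*9 + 22*-2 = 1 = 1 ✓

Step 3: Write the general solution.
k = 9 + (22/1)t = 9 + 22t
l = -2 - (5/1)t = -2 - 5t
for any integer t.

k = 9 + 22t, l = -2 - 5t for integer t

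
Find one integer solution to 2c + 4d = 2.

Step 1: Check solvability.
gcd(2, 4) = 2
Since 2 divides 2, solutions exist.

Step 2: Apply extended Euclidean algorithm to find gcd.
We find integers such that 2*x0 + 4*y0 = 2

Step 3: Scale the particular solution.
Multiply by 2/2 = 1:
c = 1, d = 0

Step 4: Verify.
2*(1) + 4*(0) = 2 = 2 ✓

c = 1, d = 0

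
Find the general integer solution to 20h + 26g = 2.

Step 1: Compute gcd(20, 26) = 2.
Since 2 divides 2, solutions exist.

Step 2: Find a particular solution using extended Euclidean algorithm.
We get h₀ = 4, g₀ = -3.
Check: 20*4 + 26*-3 = 2 = 2 ✓

Step 3: Write the general solution.
h = 4 + (26/2)t = 4 + 13t
g = -3 - (20/2)t = -3 - 10t
for any integer t.

h = 4 + 13t, g = -3 - 10t for integer t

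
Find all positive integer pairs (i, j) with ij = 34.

The positive divisors of 34 are: 1, 2, 17, 34.
Each divisor d gives the pair (d, 34/d):
(1, 34), (2, 17), (17, 2), (34, 1)

(1, 34), (2, 17), (17, 2), (34, 1)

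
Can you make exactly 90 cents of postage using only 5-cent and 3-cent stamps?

We need non-negative x, y with 5x + 3y = 90.
gcd(5, 3) = 1 divides 90, so integer solutions exist.
Search for a non-negative one: x = 0 gives 3y = 90 - 0 = 90, so y = 30.
Check: 5·0 + 3·30 = 90 ✓

Yes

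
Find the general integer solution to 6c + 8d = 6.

Step 1: Compute gcd(6, 8) = 2.
Since 2 divides 6, solutions exist.

Step 2: Find a particular solution using extended Euclidean algorithm.
We get c₀ = -3, d₀ = 3.
Check: 6*-3 + 8*3 = 6 = 6 ✓

Step 3: Write the general solution.
c = -3 + (8/2)t = -3 + 4t
d = 3 - (6/2)t = 3 - 3t
for any integer t.

c = -3 + 4t, d = 3 - 3t for integer t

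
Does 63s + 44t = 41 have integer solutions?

Step 1: Compute gcd(63, 44).
gcd(63, 44) = 1

Step 2: Check divisibility.
Does 1 divide 41? 41 = 1 x 41, so yes.

By the theorem on linear Diophantine equations, 63s + 44t = 41 has integer solutions if and only if gcd(63, 44) divides 41. Since 1 | 41, solutions exist.

Yes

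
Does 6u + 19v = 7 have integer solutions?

Step 1: Compute gcd(6, 19).
gcd(6, 19) = 1

Step 2: Check divisibility.
Does 1 divide 7? 7 = 1 x 7, so yes.

By the theorem on linear Diophantine equations, 6u + 19v = 7 has integer solutions if and only if gcd(6, 19) divides 7. Since 1 | 7, solutions exist.

Yes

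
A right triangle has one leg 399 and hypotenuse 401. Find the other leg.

b² = c² - a² = 160801 - 159201 = 1600
b = 40

40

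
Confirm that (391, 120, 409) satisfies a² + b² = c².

Compute a² + b² = 391² + 120² = 152881 + 14400 = 167281
Compute c² = 409² = 167281
Since 167281 = 167281, confirmed.

Yes, it is a Pythagorean triple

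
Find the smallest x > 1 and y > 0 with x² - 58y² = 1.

We seek the smallest positive integers (x, y) with x² - 58y² = 1, i.e., x² = 58y² + 1.
Try successive y values:
y = 1: x² = 58·1² + 1 = 59, not a perfect square
y = 2: x² = 58·2² + 1 = 233, not a perfect square
y = 3: x² = 58·3² + 1 = 523, not a perfect square
... continuing the search (or via continued fractions) ...
y = 2574: x² = 58·2574² + 1 = 384277609, x = 19603 ✓

Verify: 19603² - 58·2574² = 384277609 - 384277608 = 1 ✓

x = 19603, y = 2574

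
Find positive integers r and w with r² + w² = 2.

We need to find integers r, w > 0 such that r² + w² = 2.
Trying r = 1: w² = 2 - 1² = 2 - 1 = 1
w = 1
Check: 1² + 1² = 1 + 1 = 2 ✓

2 = 1² + 1²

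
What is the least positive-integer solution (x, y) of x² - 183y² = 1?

We seek the smallest positive integers (x, y) with x² - 183y² = 1, i.e., x² = 183y² + 1.
Try successive y values:
y = 1: x² = 183·1² + 1 = 184, not a perfect square
y = 2: x² = 183·2² + 1 = 733, not a perfect square
y = 3: x² = 183·3² + 1 = 1648, not a perfect square
... continuing the search (or via continued fractions) ...
y = 36: x² = 183·36² + 1 = 237169, x = 487 ✓

Verify: 487² - 183·36² = 237169 - 237168 = 1 ✓

x = 487, y = 36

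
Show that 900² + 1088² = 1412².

Compute a² + b² = 900² + 1088² = 810000 + 1183744 = 1993744
Compute c² = 1412² = 1993744
Since 1993744 = 1993744, confirmed.

Yes, it is a Pythagorean triple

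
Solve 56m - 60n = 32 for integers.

Step 1: Check solvability.
gcd(56, 60) = 4
Since 4 divides 32, solutions exist.

Step 2: Apply extended Euclidean algorithm to find gcd.
We find integers such that 56*x0 + 60*y0 = 4

Step 3: Scale the particular solution.
Multiply by 32/4 = 8:
m = -8, n = -8

Step 4: Verify.
56*(-8) - 60*(-8) = 32 = 32 ✓

m = -8, n = -8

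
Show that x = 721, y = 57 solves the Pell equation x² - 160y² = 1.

Compute x² = 721² = 519841
Compute 160y² = 160·57² = 160·3249 = 519840
x² - 160y² = 519841 - 519840 = 1
Since this equals 1, (721, 57) is a solution.

Yes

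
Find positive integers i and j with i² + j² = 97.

We need to find integers i, j > 0 such that i² + j² = 97.
Trying i = 4: j² = 97 - 4² = 97 - 16 = 81
j = 9
Check: 4² + 9² = 16 + 81 = 97 ✓

97 = 4² + 9²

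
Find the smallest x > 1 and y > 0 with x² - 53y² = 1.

We seek the smallest positive integers (x, y) with x² - 53y² = 1, i.e., x² = 53y² + 1.
Try successive y values:
y = 1: x² = 53·1² + 1 = 54, not a perfect square
y = 2: x² = 53·2² + 1 = 213, not a perfect square
y = 3: x² = 53·3² + 1 = 478, not a perfect square
... continuing the search (or via continued fractions) ...
y = 9100: x² = 53·9100² + 1 = 4388930001, x = 66249 ✓

Verify: 66249² - 53·9100² = 4388930001 - 4388930000 = 1 ✓

x = 66249, y = 9100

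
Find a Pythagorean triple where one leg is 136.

We need the other leg and hypotenuse such that 136² + x² = c².
Take x = 273, c = 305: 136² + 273² = 18496 + 74529 = 93025 = 305² ✓
Triple: (273, 136, 305)

(273, 136, 305)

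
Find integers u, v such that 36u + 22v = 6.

Step 1: Check solvability.
gcd(36, 22) = 2
Since 2 divides 6, solutions exist.

Step 2: Apply extended Euclidean algorithm to find gcd.
We find integers such that 36*x0 + 22*y0 = 2

Step 3: Scale the particular solution.
Multiply by 6/2 = 3:
u = -9, v = 15

Step 4: Verify.
36*(-9) + 22*(15) = 6 = 6 ✓

u = -9, v = 15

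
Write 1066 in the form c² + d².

We need to find integers c, d > 0 such that c² + d² = 1066.
Trying c = 15: d² = 1066 - 15² = 1066 - 225 = 841
d = 29
Check: 15² + 29² = 225 + 841 = 1066 ✓

1066 = 15² + 29²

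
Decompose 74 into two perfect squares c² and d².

We need to find integers c, d > 0 such that c² + d² = 74.
Trying c = 5: d² = 74 - 5² = 74 - 25 = 49
d = 7
Check: 5² + 7² = 25 + 49 = 74 ✓

74 = 5² + 7²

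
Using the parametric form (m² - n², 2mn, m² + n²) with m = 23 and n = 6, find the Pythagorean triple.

a = m² - n² = 23² - 6² = 529 - 36 = 493
b = 2mn = 2·23·6 = 276
c = m² + n² = 529 + 36 = 565
Verify: 493² + 276² = 243049 + 76176 = 319225 = 565² ✓

(493, 276, 565)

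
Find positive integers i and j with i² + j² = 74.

We need to find integers i, j > 0 such that i² + j² = 74.
Trying i = 5: j² = 74 - 5² = 74 - 25 = 49
j = 7
Check: 5² + 7² = 25 + 49 = 74 ✓

74 = 5² + 7²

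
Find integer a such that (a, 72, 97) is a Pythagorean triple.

a² = c² - b² = 97² - 72² = 9409 - 5184 = 4225
a = sqrt(4225) = 65

65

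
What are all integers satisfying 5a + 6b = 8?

Step 1: Compute gcd(5, 6) = 1.
Since 1 divides 8, solutions exist.

Step 2: Find a particular solution using extended Euclidean algorithm.
We get a₀ = -8, b₀ = 8.
Check: 5*-8 + 6*8 = 8 = 8 ✓

Step 3: Write the general solution.
a = -8 + (6/1)t = -8 + 6t
b = 8 - (5/1)t = 8 - 5t
for any integer t.

a = -8 + 6t, b = 8 - 5t for integer t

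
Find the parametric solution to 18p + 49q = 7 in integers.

Step 1: Compute gcd(18, 49) = 1.
Since 1 divides 7, solutions exist.

Step 2: Find a particular solution using extended Euclidean algorithm.
We get p₀ = -133, q₀ = 49.
Check: 18*-133 + 49*49 = 7 = 7 ✓

Step 3: Write the general solution.
p = -133 + (49/1)t = -133 + 49t
q = 49 - (18/1)t = 49 - 18t
for any integer t.

p = -133 + 49t, q = 49 - 18t for integer t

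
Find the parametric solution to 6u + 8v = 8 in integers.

Step 1: Compute gcd(6, 8) = 2.
Since 2 divides 8, solutions exist.

Step 2: Find a particular solution using extended Euclidean algorithm.
We get u₀ = -4, v₀ = 4.
Check: 6*-4 + 8*4 = 8 = 8 ✓

Step 3: Write the general solution.
u = -4 + (8/2)t = -4 + 4t
v = 4 - (6/2)t = 4 - 3t
for any integer t.

u = -4 + 4t, v = 4 - 3t for integer t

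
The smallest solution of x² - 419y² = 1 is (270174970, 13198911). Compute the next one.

Solutions to x² - Dy² = 1 are generated by powers of (x₀ + y₀√D).
The next solution satisfies x₁ + y₁√419 = (x₀ + y₀√419)², giving:
x₁ = x₀² + 419y₀² = 270174970² + 419·13198911² = 72994514414500900 + 72994514414500899 = 145989028829001799
y₁ = 2x₀y₀ = 2·270174970·13198911 = 7132030766915340

Verify: 145989028829001799² - 419·7132030766915340² = 21312796538435118379766726745236401 - 21312796538435118379766726745236400 = 1 ✓

x = 145989028829001799, y = 7132030766915340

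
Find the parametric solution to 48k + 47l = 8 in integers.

Step 1: Compute gcd(48, 47) = 1.
Since 1 divides 8, solutions exist.

Step 2: Find a particular solution using extended Euclidean algorithm.
We get k₀ = 8, l₀ = -8.
Check: 48*8 + 47*-8 = 8 = 8 ✓

Step 3: Write the general solution.
k = 8 + (47/1)t = 8 + 47t
l = -8 - (48/1)t = -8 - 48t
for any integer t.

k = 8 + 47t, l = -8 - 48t for integer t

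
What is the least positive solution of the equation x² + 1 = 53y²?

We need x² = 53y² - 1. Try successive y:
y = 1: x² = 53·1² - 1 = 52, not a perfect square
y = 2: x² = 53·2² - 1 = 211, not a perfect square
y = 3: x² = 53·3² - 1 = 476, not a perfect square
...
y = 25: x² = 53·25² - 1 = 33124 = 182² ✓
Check: 182² - 53·25² = 33124 - 33125 = -1 ✓

x = 182, y = 25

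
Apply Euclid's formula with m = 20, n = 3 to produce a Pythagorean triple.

a = m² - n² = 20² - 3² = 400 - 9 = 391
b = 2mn = 2·20·3 = 120
c = m² + n² = 400 + 9 = 409
Verify: 391² + 120² = 152881 + 14400 = 167281 = 409² ✓

(391, 120, 409)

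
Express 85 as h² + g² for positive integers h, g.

We need to find integers h, g > 0 such that h² + g² = 85.
Trying h = 2: g² = 85 - 2² = 85 - 4 = 81
g = 9
Check: 2² + 9² = 4 + 81 = 85 ✓

85 = 2² + 9²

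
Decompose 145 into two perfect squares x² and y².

We need to find integers x, y > 0 such that x² + y² = 145.
Trying x = 1: y² = 145 - 1² = 145 - 1 = 144
y = 12
Check: 1² + 12² = 1 + 144 = 145 ✓

145 = 1² + 12²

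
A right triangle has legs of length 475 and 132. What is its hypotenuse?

c² = a² + b² = 475² + 132² = 225625 + 17424 = 243049
c = 493

493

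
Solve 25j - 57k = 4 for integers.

Step 1: Check solvability.
gcd(25, 57) = 1
Since 1 divides 4, solutions exist.

Step 2: Apply extended Euclidean algorithm to find gcd.
We find integers such that 25*x0 + 57*y0 = 1

Step 3: Scale the particular solution.
Multiply by 4/1 = 4:
j = 64, k = 28

Step 4: Verify.
25*(64) - 57*(28) = 4 = 4 ✓

j = 64, k = 28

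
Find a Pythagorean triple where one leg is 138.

We need the other leg and hypotenuse such that 138² + x² = c².
Take x = 1584, c = 1590: 138² + 1584² = 19044 + 2509056 = 2528100 = 1590² ✓
Triple: (138, 1584, 1590)

(138, 1584, 1590)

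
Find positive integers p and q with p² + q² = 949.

We need to find integers p, q > 0 such that p² + q² = 949.
Trying p = 7: q² = 949 - 7² = 949 - 49 = 900
q = 30
Check: 7² + 30² = 49 + 900 = 949 ✓

949 = 7² + 30²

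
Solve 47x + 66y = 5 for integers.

Step 1: Check solvability.
gcd(47, 66) = 1
Since 1 divides 5, solutions exist.

Step 2: Apply extended Euclidean algorithm to find gcd.
We find integers such that 47*x0 + 66*y0 = 1

Step 3: Scale the particular solution.
Multiply by 5/1 = 5:
x = -35, y = 25

Step 4: Verify.
47*(-35) + 66*(25) = 5 = 5 ✓

x = -35, y = 25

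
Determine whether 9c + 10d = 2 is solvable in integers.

Step 1: Compute gcd(9, 10).
gcd(9, 10) = 1

Step 2: Check divisibility.
Does 1 divide 2? 2 = 1 x 2, so yes.

By the theorem on linear Diophantine equations, 9c + 10d = 2 has integer solutions if and only if gcd(9, 10) divides 2. Since 1 | 2, solutions exist.

Yes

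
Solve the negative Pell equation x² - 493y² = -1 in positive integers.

We need x² = 493y² - 1. Try successive y:
y = 1: x² = 493·1² - 1 = 492, not a perfect square
y = 2: x² = 493·2² - 1 = 1971, not a perfect square
y = 3: x² = 493·3² - 1 = 4436, not a perfect square
...
y = 30805: x² = 493·30805² - 1 = 467831376324 = 683982² ✓
Check: 683982² - 493·30805² = 467831376324 - 467831376325 = -1 ✓

x = 683982, y = 30805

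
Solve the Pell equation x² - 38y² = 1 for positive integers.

We seek the smallest positive integers (x, y) with x² - 38y² = 1, i.e., x² = 38y² + 1.
Try successive y values:
y = 1: x² = 38·1² + 1 = 39, not a perfect square
y = 2: x² = 38·2² + 1 = 153, not a perfect square
y = 3: x² = 38·3² + 1 = 343, not a perfect square
... continuing the search (or via continued fractions) ...
y = 6: x² = 38·6² + 1 = 1369, x = 37 ✓

Verify: 37² - 38·6² = 1369 - 1368 = 1 ✓

x = 37, y = 6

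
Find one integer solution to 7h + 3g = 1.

Step 1: Check solvability.
gcd(7, 3) = 1
Since 1 divides 1, solutions exist.

Step 2: Apply extended Euclidean algorithm to find gcd.
We find integers such that 7*x0 + 3*y0 = 1

Step 3: Scale the particular solution.
Multiply by 1/1 = 1:
h = 1, g = -2

Step 4: Verify.
7*(1) + 3*(-2) = 1 = 1 ✓

h = 1, g = -2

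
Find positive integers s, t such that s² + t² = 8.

Search for s with 8 - s² a perfect square.
s = 2: 8 - 2² = 8 - 4 = 4 = 2² ✓
So s = 2, t = 2.

s = 2, t = 2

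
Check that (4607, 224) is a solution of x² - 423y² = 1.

Compute x² = 4607² = 21224449
Compute 423y² = 423·224² = 423·50176 = 21224448
x² - 423y² = 21224449 - 21224448 = 1
Since this equals 1, (4607, 224) is a solution.

Yes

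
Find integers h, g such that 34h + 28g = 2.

Step 1: Check solvability.
gcd(34, 28) = 2
Since 2 divides 2, solutions exist.

Step 2: Apply extended Euclidean algorithm to find gcd.
We find integers such that 34*x0 + 28*y0 = 2

Step 3: Scale the particular solution.
Multiply by 2/2 = 1:
h = 5, g = -6

Step 4: Verify.
34*(5) + 28*(-6) = 2 = 2 ✓

h = 5, g = -6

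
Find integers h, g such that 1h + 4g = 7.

Step 1: Check solvability.
gcd(1, 4) = 1
Since 1 divides 7, solutions exist.

Step 2: Apply extended Euclidean algorithm to find gcd.
We find integers such that 1*x0 + 4*y0 = 1

Step 3: Scale the particular solution.
Multiply by 7/1 = 7:
h = 7, g = 0

Step 4: Verify.
1*(7) + 4*(0) = 7 = 7 ✓

h = 7, g = 0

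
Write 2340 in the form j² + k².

We need to find integers j, k > 0 such that j² + k² = 2340.
Trying j = 6: k² = 2340 - 6² = 2340 - 36 = 2304
k = 48
Check: 6² + 48² = 36 + 2304 = 2340 ✓

2340 = 6² + 48²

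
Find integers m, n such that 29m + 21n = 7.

Step 1: Check solvability.
gcd(29, 21) = 1
Since 1 divides 7, solutions exist.

Step 2: Apply extended Euclidean algorithm to find gcd.
We find integers such that 29*x0 + 21*y0 = 1

Step 3: Scale the particular solution.
Multiply by 7/1 = 7:
m = 56, n = -77

Step 4: Verify.
29*(56) + 21*(-77) = 7 = 7 ✓

m = 56, n = -77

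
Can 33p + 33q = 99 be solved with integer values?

Step 1: Compute gcd(33, 33).
gcd(33, 33) = 33

Step 2: Check divisibility.
Does 33 divide 99? 99 = 33 x 3, so yes.

By the theorem on linear Diophantine equations, 33p + 33q = 99 has integer solutions if and only if gcd(33, 33) divides 99. Since 33 | 99, solutions exist.

Yes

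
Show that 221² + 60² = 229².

Compute a² + b² = 221² + 60² = 48841 + 3600 = 52441
Compute c² = 229² = 52441
Since 52441 = 52441, confirmed.

Yes, it is a Pythagorean triple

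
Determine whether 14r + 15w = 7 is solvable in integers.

Step 1: Compute gcd(14, 15).
gcd(14, 15) = 1

Step 2: Check divisibility.
Does 1 divide 7? 7 = 1 x 7, so yes.

By the theorem on linear Diophantine equations, 14r + 15w = 7 has integer solutions if and only if gcd(14, 15) divides 7. Since 1 | 7, solutions exist.

Yes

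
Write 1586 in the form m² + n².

We need to find integers m, n > 0 such that m² + n² = 1586.
Trying m = 19: n² = 1586 - 19² = 1586 - 361 = 1225
n = 35
Check: 19² + 35² = 361 + 1225 = 1586 ✓

1586 = 19² + 35²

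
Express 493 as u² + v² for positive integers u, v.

We need to find integers u, v > 0 such that u² + v² = 493.
Trying u = 3: v² = 493 - 3² = 493 - 9 = 484
v = 22
Check: 3² + 22² = 9 + 484 = 493 ✓

493 = 3² + 22²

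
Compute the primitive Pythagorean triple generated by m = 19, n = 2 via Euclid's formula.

a = m² - n² = 361 - 4 = 357
b = 2mn = 2·19·2 = 76
c = m² + n² = 361 + 4 = 365
Verify: 357² + 76² = 127449 + 5776 = 133225 = 365² ✓

(357, 76, 365)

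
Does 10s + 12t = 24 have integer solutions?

Step 1: Compute gcd(10, 12).
gcd(10, 12) = 2

Step 2: Check divisibility.
Does 2 divide 24? 24 = 2 x 12, so yes.

By the theorem on linear Diophantine equations, 10s + 12t = 24 has integer solutions if and only if gcd(10, 12) divides 24. Since 2 | 24, solutions exist.

Yes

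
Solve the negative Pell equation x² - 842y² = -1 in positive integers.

We need x² = 842y² - 1. Try successive y:
y = 1: x² = 842·1² - 1 = 841 = 29² ✓
Check: 29² - 842·1² = 841 - 842 = -1 ✓

x = 29, y = 1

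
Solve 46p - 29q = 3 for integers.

Step 1: Check solvability.
gcd(46, 29) = 1
Since 1 divides 3, solutions exist.

Step 2: Apply extended Euclidean algorithm to find gcd.
We find integers such that 46*x0 + 29*y0 = 1

Step 3: Scale the particular solution.
Multiply by 3/1 = 3:
p = 36, q = 57

Step 4: Verify.
46*(36) - 29*(57) = 3 = 3 ✓

p = 36, q = 57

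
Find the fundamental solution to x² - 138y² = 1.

We seek the smallest positive integers (x, y) with x² - 138y² = 1, i.e., x² = 138y² + 1.
Try successive y values:
y = 1: x² = 138·1² + 1 = 139, not a perfect square
y = 2: x² = 138·2² + 1 = 553, not a perfect square
y = 3: x² = 138·3² + 1 = 1243, not a perfect square
... continuing the search (or via continued fractions) ...
y = 4: x² = 138·4² + 1 = 2209, x = 47 ✓

Verify: 47² - 138·4² = 2209 - 2208 = 1 ✓

x = 47, y = 4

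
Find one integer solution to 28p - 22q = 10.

Step 1: Check solvability.
gcd(28, 22) = 2
Since 2 divides 10, solutions exist.

Step 2: Apply extended Euclidean algorithm to find gcd.
We find integers such that 28*x0 + 22*y0 = 2

Step 3: Scale the particular solution.
Multiply by 10/2 = 5:
p = 20, q = 25

Step 4: Verify.
28*(20) - 22*(25) = 10 = 10 ✓

p = 20, q = 25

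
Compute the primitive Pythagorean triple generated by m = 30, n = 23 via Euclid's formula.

a = m² - n² = 30² - 23² = 900 - 529 = 371
b = 2mn = 2·30·23 = 1380
c = m² + n² = 900 + 529 = 1429
Verify: 371² + 1380² = 137641 + 1904400 = 2042041 = 1429² ✓

(371, 1380, 1429)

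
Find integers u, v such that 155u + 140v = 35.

Step 1: Check solvability.
gcd(155, 140) = 5
Since 5 divides 35, solutions exist.

Step 2: Apply extended Euclidean algorithm to find gcd.
We find integers such that 155*x0 + 140*y0 = 5

Step 3: Scale the particular solution.
Multiply by 35/5 = 7:
u = -63, v = 70

Step 4: Verify.
155*(-63) + 140*(70) = 35 = 35 ✓

u = -63, v = 70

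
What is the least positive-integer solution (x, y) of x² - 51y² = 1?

We seek the smallest positive integers (x, y) with x² - 51y² = 1, i.e., x² = 51y² + 1.
Try successive y values:
y = 1: x² = 51·1² + 1 = 52, not a perfect square
y = 2: x² = 51·2² + 1 = 205, not a perfect square
y = 3: x² = 51·3² + 1 = 460, not a perfect square
... continuing the search (or via continued fractions) ...
y = 7: x² = 51·7² + 1 = 2500, x = 50 ✓

Verify: 50² - 51·7² = 2500 - 2499 = 1 ✓

x = 50, y = 7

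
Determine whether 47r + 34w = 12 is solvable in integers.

Step 1: Compute gcd(47, 34).
gcd(47, 34) = 1

Step 2: Check divisibility.
Does 1 divide 12? 12 = 1 x 12, so yes.

By the theorem on linear Diophantine equations, 47r + 34w = 12 has integer solutions if and only if gcd(47, 34) divides 12. Since 1 | 12, solutions exist.

Yes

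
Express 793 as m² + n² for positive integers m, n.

We need to find integers m, n > 0 such that m² + n² = 793.
Trying m = 3: n² = 793 - 3² = 793 - 9 = 784
n = 28
Check: 3² + 28² = 9 + 784 = 793 ✓

793 = 3² + 28²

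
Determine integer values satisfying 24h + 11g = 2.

Step 1: Check solvability.
gcd(24, 11) = 1
Since 1 divides 2, solutions exist.

Step 2: Apply extended Euclidean algorithm to find gcd.
We find integers such that 24*x0 + 11*y0 = 1

Step 3: Scale the particular solution.
Multiply by 2/1 = 2:
h = -10, g = 22

Step 4: Verify.
24*(-10) + 11*(22) = 2 = 2 ✓

h = -10, g = 22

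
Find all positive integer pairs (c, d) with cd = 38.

The positive divisors of 38 are: 1, 2, 19, 38.
Each divisor d gives the pair (d, 38/d):
(1, 38), (2, 19), (19, 2), (38, 1)

(1, 38), (2, 19), (19, 2), (38, 1)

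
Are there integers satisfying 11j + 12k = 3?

Step 1: Compute gcd(11, 12).
gcd(11, 12) = 1

Step 2: Check divisibility.
Does 1 divide 3? 3 = 1 x 3, so yes.

By the theorem on linear Diophantine equations, 11j + 12k = 3 has integer solutions if and only if gcd(11, 12) divides 3. Since 1 | 3, solutions exist.

Yes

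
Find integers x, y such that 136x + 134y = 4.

Step 1: Check solvability.
gcd(136, 134) = 2
Since 2 divides 4, solutions exist.

Step 2: Apply extended Euclidean algorithm to find gcd.
We find integers such that 136*x0 + 134*y0 = 2

Step 3: Scale the particular solution.
Multiply by 4/2 = 2:
x = 2, y = -2

Step 4: Verify.
136*(2) + 134*(-2) = 4 = 4 ✓

x = 2, y = -2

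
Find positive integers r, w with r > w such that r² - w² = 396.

Factor: r² - w² = (r+w)(r-w) = 396.
We need two factors of 396 with the same parity.
Use r+w = 198 and r-w = 2 (product 198·2 = 396).
Adding: 2r = 200, so r = 100.
Subtracting: 2w = 196, so w = 98.
Check: 100² - 98² = 10000 - 9604 = 396 ✓

r = 100, w = 98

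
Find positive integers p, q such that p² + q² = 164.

Search for p with 164 - p² a perfect square.
p = 8: 164 - 8² = 164 - 64 = 100 = 10² ✓
So p = 8, q = 10.

p = 8, q = 10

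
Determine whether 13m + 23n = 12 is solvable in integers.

Step 1: Compute gcd(13, 23).
gcd(13, 23) = 1

Step 2: Check divisibility.
Does 1 divide 12? 12 = 1 x 12, so yes.

By the theorem on linear Diophantine equations, 13m + 23n = 12 has integer solutions if and only if gcd(13, 23) divides 12. Since 1 | 12, solutions exist.

Yes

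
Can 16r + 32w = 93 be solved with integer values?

Step 1: Compute gcd(16, 32).
gcd(16, 32) = 16

Step 2: Check divisibility.
Does 16 divide 93? 93 = 16 x 5 + 13, so no.

By the theorem on linear Diophantine equations, 16r + 32w = 93 has integer solutions if and only if gcd(16, 32) divides 93. Since 16 does not divide 93, no solutions exist.

No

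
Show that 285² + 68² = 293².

Compute a² + b² = 285² + 68² = 81225 + 4624 = 85849
Compute c² = 293² = 85849
Since 85849 = 85849, confirmed.

Yes, it is a Pythagorean triple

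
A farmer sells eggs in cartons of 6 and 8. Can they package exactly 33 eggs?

We need non-negative a, b with 6a + 8b = 33.
gcd(6, 8) = 2, and 2 does not divide 33.
No integer solutions exist.

No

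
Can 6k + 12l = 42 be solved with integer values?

Step 1: Compute gcd(6, 12).
gcd(6, 12) = 6

Step 2: Check divisibility.
Does 6 divide 42? 42 = 6 x 7, so yes.

By the theorem on linear Diophantine equations, 6k + 12l = 42 has integer solutions if and only if gcd(6, 12) divides 42. Since 6 | 42, solutions exist.

Yes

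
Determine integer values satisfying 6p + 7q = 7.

Step 1: Check solvability.
gcd(6, 7) = 1
Since 1 divides 7, solutions exist.

Step 2: Apply extended Euclidean algorithm to find gcd.
We find integers such that 6*x0 + 7*y0 = 1

Step 3: Scale the particular solution.
Multiply by 7/1 = 7:
p = -7, q = 7

Step 4: Verify.
6*(-7) + 7*(7) = 7 = 7 ✓

p = -7, q = 7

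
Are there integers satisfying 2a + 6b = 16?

Step 1: Compute gcd(2, 6).
gcd(2, 6) = 2

Step 2: Check divisibility.
Does 2 divide 16? 16 = 2 x 8, so yes.

By the theorem on linear Diophantine equations, 2a + 6b = 16 has integer solutions if and only if gcd(2, 6) divides 16. Since 2 | 16, solutions exist.

Yes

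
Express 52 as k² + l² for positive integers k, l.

We need to find integers k, l > 0 such that k² + l² = 52.
Trying k = 4: l² = 52 - 4² = 52 - 16 = 36
l = 6
Check: 4² + 6² = 16 + 36 = 52 ✓

52 = 4² + 6²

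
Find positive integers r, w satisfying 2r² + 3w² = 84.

Try small values of r and check whether (84 - 2r²)/3 is a perfect square.
r = 6: 2·6² = 72, so 3w² = 84 - 72 = 12, giving w² = 4, w = 2.
Check: 2·6² + 3·2² = 72 + 12 = 84 ✓

r = 6, w = 2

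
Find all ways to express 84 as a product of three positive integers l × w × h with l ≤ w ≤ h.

Iterate l from 1 to ⌊84^(1/3)⌋. For each l dividing 84, iterate w ≥ l with w dividing 84/l, and set h = 84/(l·w).
Triples found (10): (1×1×84), (1×2×42), (1×3×28), (1×4×21), (1×6×14), (1×7×12), (2×2×21), (2×3×14), (2×6×7), (3×4×7)

(1×1×84), (1×2×42), (1×3×28), (1×4×21), (1×6×14), (1×7×12), (2×2×21), (2×3×14), (2×6×7), (3×4×7)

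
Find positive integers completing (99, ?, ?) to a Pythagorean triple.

We need the other leg and hypotenuse such that 99² + x² = c².
Take x = 20, c = 101: 99² + 20² = 9801 + 400 = 10201 = 101² ✓
Triple: (99, 20, 101)

(99, 20, 101)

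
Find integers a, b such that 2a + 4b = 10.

Step 1: Check solvability.
gcd(2, 4) = 2
Since 2 divides 10, solutions exist.

Step 2: Apply extended Euclidean algorithm to find gcd.
We find integers such that 2*x0 + 4*y0 = 2

Step 3: Scale the particular solution.
Multiply by 10/2 = 5:
a = 5, b = 0

Step 4: Verify.
2*(5) + 4*(0) = 10 = 10 ✓

a = 5, b = 0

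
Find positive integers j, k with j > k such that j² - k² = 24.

Factor: j² - k² = (j+k)(j-k) = 24.
We need two factors of 24 with the same parity.
Use j+k = 12 and j-k = 2 (product 12·2 = 24).
Adding: 2j = 14, so j = 7.
Subtracting: 2k = 10, so k = 5.
Check: 7² - 5² = 49 - 25 = 24 ✓

j = 7, k = 5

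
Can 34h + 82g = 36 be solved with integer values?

Step 1: Compute gcd(34, 82).
gcd(34, 82) = 2

Step 2: Check divisibility.
Does 2 divide 36? 36 = 2 x 18, so yes.

By the theorem on linear Diophantine equations, 34h + 82g = 36 has integer solutions if and only if gcd(34, 82) divides 36. Since 2 | 36, solutions exist.

Yes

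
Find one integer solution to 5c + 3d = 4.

Step 1: Check solvability.
gcd(5, 3) = 1
Since 1 divides 4, solutions exist.

Step 2: Apply extended Euclidean algorithm to find gcd.
We find integers such that 5*x0 + 3*y0 = 1

Step 3: Scale the particular solution.
Multiply by 4/1 = 4:
c = -4, d = 8

Step 4: Verify.
5*(-4) + 3*(8) = 4 = 4 ✓

c = -4, d = 8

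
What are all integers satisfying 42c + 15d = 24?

Step 1: Compute gcd(42, 15) = 3.
Since 3 divides 24, solutions exist.

Step 2: Find a particular solution using extended Euclidean algorithm.
We get c₀ = -8, d₀ = 24.
Check: 42*-8 + 15*24 = 24 = 24 ✓

Step 3: Write the general solution.
c = -8 + (15/3)t = -8 + 5t
d = 24 - (42/3)t = 24 - 14t
for any integer t.

c = -8 + 5t, d = 24 - 14t for integer t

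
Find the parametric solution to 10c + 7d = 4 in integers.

Step 1: Compute gcd(10, 7) = 1.
Since 1 divides 4, solutions exist.

Step 2: Find a particular solution using extended Euclidean algorithm.
We get c₀ = -8, d₀ = 12.
Check: 10*-8 + 7*12 = 4 = 4 ✓

Step 3: Write the general solution.
c = -8 + (7/1)t = -8 + 7t
d = 12 - (10/1)t = 12 - 10t
for any integer t.

c = -8 + 7t, d = 12 - 10t for integer t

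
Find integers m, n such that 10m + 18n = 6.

Step 1: Check solvability.
gcd(10, 18) = 2
Since 2 divides 6, solutions exist.

Step 2: Apply extended Euclidean algorithm to find gcd.
We find integers such that 10*x0 + 18*y0 = 2

Step 3: Scale the particular solution.
Multiply by 6/2 = 3:
m = 6, n = -3

Step 4: Verify.
10*(6) + 18*(-3) = 6 = 6 ✓

m = 6, n = -3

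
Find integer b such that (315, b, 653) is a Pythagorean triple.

b² = c² - a² = 653² - 315² = 426409 - 99225 = 327184
b = sqrt(327184) = 572

572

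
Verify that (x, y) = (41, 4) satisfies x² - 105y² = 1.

Compute x² = 41² = 1681
Compute 105y² = 105·4² = 105·16 = 1680
x² - 105y² = 1681 - 1680 = 1
Since this equals 1, (41, 4) is a solution.

Yes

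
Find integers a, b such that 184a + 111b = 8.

Step 1: Check solvability.
gcd(184, 111) = 1
Since 1 divides 8, solutions exist.

Step 2: Apply extended Euclidean algorithm to find gcd.
We find integers such that 184*x0 + 111*y0 = 1

Step 3: Scale the particular solution.
Multiply by 8/1 = 8:
a = -304, b = 504

Step 4: Verify.
184*(-304) + 111*(504) = 8 = 8 ✓

a = -304, b = 504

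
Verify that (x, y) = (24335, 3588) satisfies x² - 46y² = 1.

Compute x² = 24335² = 592192225
Compute 46y² = 46·3588² = 46·12873744 = 592192224
x² - 46y² = 592192225 - 592192224 = 1
Since this equals 1, (24335, 3588) is a solution.

Yes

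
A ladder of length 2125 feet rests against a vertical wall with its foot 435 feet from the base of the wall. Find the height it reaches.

The ladder, wall, and ground form a right triangle with hypotenuse 2125 and one leg 435.
By the Pythagorean theorem: h² = 2125² - 435² = 4515625 - 189225 = 4326400
h = √4326400 = 2080 feet

2080 feet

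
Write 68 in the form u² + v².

We need to find integers u, v > 0 such that u² + v² = 68.
Trying u = 2: v² = 68 - 2² = 68 - 4 = 64
v = 8
Check: 2² + 8² = 4 + 64 = 68 ✓

68 = 2² + 8²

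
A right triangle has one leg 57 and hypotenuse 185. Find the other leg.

b² = c² - a² = 34225 - 3249 = 30976
b = 176

176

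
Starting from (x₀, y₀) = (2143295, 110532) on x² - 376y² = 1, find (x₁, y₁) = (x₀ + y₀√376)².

Solutions to x² - Dy² = 1 are generated by powers of (x₀ + y₀√D).
The next solution satisfies x₁ + y₁√376 = (x₀ + y₀√376)², giving:
x₁ = x₀² + 376y₀² = 2143295² + 376·110532² = 4593713457025 + 4593713457024 = 9187426914049
y₁ = 2x₀y₀ = 2·2143295·110532 = 473805365880

Verify: 9187426914049² - 376·473805365880² = 84408813300991931233574401 - 84408813300991931233574400 = 1 ✓

x = 9187426914049, y = 473805365880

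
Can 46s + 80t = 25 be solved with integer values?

Step 1: Compute gcd(46, 80).
gcd(46, 80) = 2

Step 2: Check divisibility.
Does 2 divide 25? 25 = 2 x 12 + 1, so no.

By the theorem on linear Diophantine equations, 46s + 80t = 25 has integer solutions if and only if gcd(46, 80) divides 25. Since 2 does not divide 25, no solutions exist.

No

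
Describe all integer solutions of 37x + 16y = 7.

Step 1: Compute gcd(37, 16) = 1.
Since 1 divides 7, solutions exist.

Step 2: Find a particular solution using extended Euclidean algorithm.
We get x₀ = -21, y₀ = 49.
Check: 37*-21 + 16*49 = 7 = 7 ✓

Step 3: Write the general solution.
x = -21 + (16/1)t = -21 + 16t
y = 49 - (37/1)t = 49 - 37t
for any integer t.

x = -21 + 16t, y = 49 - 37t for integer t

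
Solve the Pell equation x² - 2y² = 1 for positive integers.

We seek the smallest positive integers (x, y) with x² - 2y² = 1, i.e., x² = 2y² + 1.
Try successive y values:
y = 1: x² = 2·1² + 1 = 3, not a perfect square
y = 2: x² = 2·2² + 1 = 9, x = 3 ✓

Verify: 3² - 2·2² = 9 - 8 = 1 ✓

x = 3, y = 2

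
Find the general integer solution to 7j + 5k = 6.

Step 1: Compute gcd(7, 5) = 1.
Since 1 divides 6, solutions exist.

Step 2: Find a particular solution using extended Euclidean algorithm.
We get j₀ = -12, k₀ = 18.
Check: 7*-12 + 5*18 = 6 = 6 ✓

Step 3: Write the general solution.
j = -12 + (5/1)t = -12 + 5t
k = 18 - (7/1)t = 18 - 7t
for any integer t.

j = -12 + 5t, k = 18 - 7t for integer t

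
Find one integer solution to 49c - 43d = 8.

Step 1: Check solvability.
gcd(49, 43) = 1
Since 1 divides 8, solutions exist.

Step 2: Apply extended Euclidean algorithm to find gcd.
We find integers such that 49*x0 + 43*y0 = 1

Step 3: Scale the particular solution.
Multiply by 8/1 = 8:
c = -56, d = -64

Step 4: Verify.
49*(-56) - 43*(-64) = 8 = 8 ✓

c = -56, d = -64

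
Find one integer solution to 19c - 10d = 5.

Step 1: Check solvability.
gcd(19, 10) = 1
Since 1 divides 5, solutions exist.

Step 2: Apply extended Euclidean algorithm to find gcd.
We find integers such that 19*x0 + 10*y0 = 1

Step 3: Scale the particular solution.
Multiply by 5/1 = 5:
c = -5, d = -10

Step 4: Verify.
19*(-5) - 10*(-10) = 5 = 5 ✓

c = -5, d = -10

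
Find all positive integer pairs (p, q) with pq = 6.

The positive divisors of 6 are: 1, 2, 3, 6.
Each divisor d gives the pair (d, 6/d):
(1, 6), (2, 3), (3, 2), (6, 1)

(1, 6), (2, 3), (3, 2), (6, 1)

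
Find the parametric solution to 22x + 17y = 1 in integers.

Step 1: Compute gcd(22, 17) = 1.
Since 1 divides 1, solutions exist.

Step 2: Find a particular solution using extended Euclidean algorithm.
We get x₀ = 7, y₀ = -9.
Check: 22*7 + 17*-9 = 1 = 1 ✓

Step 3: Write the general solution.
x = 7 + (17/1)t = 7 + 17t
y = -9 - (22/1)t = -9 - 22t
for any integer t.

x = 7 + 17t, y = -9 - 22t for integer t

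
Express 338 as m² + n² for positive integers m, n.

We need to find integers m, n > 0 such that m² + n² = 338.
Trying m = 7: n² = 338 - 7² = 338 - 49 = 289
n = 17
Check: 7² + 17² = 49 + 289 = 338 ✓

338 = 7² + 17²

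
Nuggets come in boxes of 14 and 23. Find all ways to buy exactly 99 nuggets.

We need non-negative integers (x, y) with 14x + 23y = 99.
For each x in 0..7, check if 99 - 14x is a non-negative multiple of 23.
No x yields an integer y ≥ 0.

No solution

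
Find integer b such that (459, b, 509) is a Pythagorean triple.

b² = c² - a² = 509² - 459² = 259081 - 210681 = 48400
b = sqrt(48400) = 220

220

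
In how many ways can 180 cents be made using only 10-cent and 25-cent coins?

We need non-negative integers (x, y) with 10x + 25y = 180.
For each x from 0 to 18, check if (180 - 10x) is a non-negative multiple of 25.
Solutions (x, y): (3,6), (8,4), (13,2), (18,0)
Count: 4

4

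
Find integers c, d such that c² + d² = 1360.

We need to find integers c, d > 0 such that c² + d² = 1360.
Trying c = 8: d² = 1360 - 8² = 1360 - 64 = 1296
d = 36
Check: 8² + 36² = 64 + 1296 = 1360 ✓

1360 = 8² + 36²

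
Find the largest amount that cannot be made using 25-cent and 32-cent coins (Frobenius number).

For two coprime denominations a and b, the Frobenius number (largest value not representable as a non-negative combination) is ab - a - b.
Here gcd(25, 32) = 1, so they are coprime.
F(25, 32) = 25·32 - 25 - 32 = 800 - 57 = 743

743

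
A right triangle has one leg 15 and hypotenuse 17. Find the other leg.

b² = c² - a² = 289 - 225 = 64
b = 8

8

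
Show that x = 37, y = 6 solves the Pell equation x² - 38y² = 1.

Compute x² = 37² = 1369
Compute 38y² = 38·6² = 38·36 = 1368
x² - 38y² = 1369 - 1368 = 1
Since this equals 1, (37, 6) is a solution.

Yes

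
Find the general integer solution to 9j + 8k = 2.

Step 1: Compute gcd(9, 8) = 1.
Since 1 divides 2, solutions exist.

Step 2: Find a particular solution using extended Euclidean algorithm.
We get j₀ = 2, k₀ = -2.
Check: 9*2 + 8*-2 = 2 = 2 ✓

Step 3: Write the general solution.
j = 2 + (8/1)t = 2 + 8t
k = -2 - (9/1)t = -2 - 9t
for any integer t.

j = 2 + 8t, k = -2 - 9t for integer t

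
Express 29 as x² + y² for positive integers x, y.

We need to find integers x, y > 0 such that x² + y² = 29.
Trying x = 2: y² = 29 - 2² = 29 - 4 = 25
y = 5
Check: 2² + 5² = 4 + 25 = 29 ✓

29 = 2² + 5²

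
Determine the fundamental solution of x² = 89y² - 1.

We need x² = 89y² - 1. Try successive y:
y = 1: x² = 89·1² - 1 = 88, not a perfect square
y = 2: x² = 89·2² - 1 = 355, not a perfect square
y = 3: x² = 89·3² - 1 = 800, not a perfect square
...
y = 53: x² = 89·53² - 1 = 250000 = 500² ✓
Check: 500² - 89·53² = 250000 - 250001 = -1 ✓

x = 500, y = 53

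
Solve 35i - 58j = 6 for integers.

Step 1: Check solvability.
gcd(35, 58) = 1
Since 1 divides 6, solutions exist.

Step 2: Apply extended Euclidean algorithm to find gcd.
We find integers such that 35*x0 + 58*y0 = 1

Step 3: Scale the particular solution.
Multiply by 6/1 = 6:
i = 30, j = 18

Step 4: Verify.
35*(30) - 58*(18) = 6 = 6 ✓

i = 30, j = 18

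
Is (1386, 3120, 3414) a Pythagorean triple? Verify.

Compute a² + b² = 1386² + 3120² = 1920996 + 9734400 = 11655396
Compute c² = 3414² = 11655396
Since 11655396 = 11655396, confirmed.

Yes, it is a Pythagorean triple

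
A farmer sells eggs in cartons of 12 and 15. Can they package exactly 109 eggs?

We need non-negative a, b with 12a + 15b = 109.
gcd(12, 15) = 3, and 3 does not divide 109.
No integer solutions exist.

No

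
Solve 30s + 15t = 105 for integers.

Step 1: Check solvability.
gcd(30, 15) = 15
Since 15 divides 105, solutions exist.

Step 2: Apply extended Euclidean algorithm to find gcd.
We find integers such that 30*x0 + 15*y0 = 15

Step 3: Scale the particular solution.
Multiply by 105/15 = 7:
s = 0, t = 7

Step 4: Verify.
30*(0) + 15*(7) = 105 = 105 ✓

s = 0, t = 7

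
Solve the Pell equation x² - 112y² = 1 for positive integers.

We seek the smallest positive integers (x, y) with x² - 112y² = 1, i.e., x² = 112y² + 1.
Try successive y values:
y = 1: x² = 112·1² + 1 = 113, not a perfect square
y = 2: x² = 112·2² + 1 = 449, not a perfect square
y = 3: x² = 112·3² + 1 = 1009, not a perfect square
... continuing the search (or via continued fractions) ...
y = 12: x² = 112·12² + 1 = 16129, x = 127 ✓

Verify: 127² - 112·12² = 16129 - 16128 = 1 ✓

x = 127, y = 12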